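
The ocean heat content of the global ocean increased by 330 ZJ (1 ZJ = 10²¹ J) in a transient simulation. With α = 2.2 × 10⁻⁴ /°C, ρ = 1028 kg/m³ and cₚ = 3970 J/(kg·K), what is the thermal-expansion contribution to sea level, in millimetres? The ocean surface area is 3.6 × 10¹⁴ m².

Δh = 49 mm

Per unit area: Q = 330×10²¹ / (3.6×10¹⁴) ≈ 9.167×10⁸ J/m²
Δh = αQ/(ρcₚ) = 2.2×10⁻⁴ × 9.167×10⁸ / (1028 × 3970) ≈ 0.049416 m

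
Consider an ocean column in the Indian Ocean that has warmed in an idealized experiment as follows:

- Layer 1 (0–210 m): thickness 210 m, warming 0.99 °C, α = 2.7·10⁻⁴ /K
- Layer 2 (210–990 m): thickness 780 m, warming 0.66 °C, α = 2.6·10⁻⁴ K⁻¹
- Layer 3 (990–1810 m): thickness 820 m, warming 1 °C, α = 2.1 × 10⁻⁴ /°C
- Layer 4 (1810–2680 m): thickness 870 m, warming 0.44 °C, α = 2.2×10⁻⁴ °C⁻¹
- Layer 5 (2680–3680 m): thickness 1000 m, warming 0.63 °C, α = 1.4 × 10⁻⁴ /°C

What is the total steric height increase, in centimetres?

0–210 m: 210 × 0.99 × 2.7×10⁻⁴ = 0.056133 m
780 × 2.6×10⁻⁴ × 0.66 = 0.133848 m
2.1×10⁻⁴ × 820 × 1 = 0.17220 m
1810–2680 m: 2.2×10⁻⁴ × 0.44 × 870 = 0.084216 m
1000 × 0.63 × 1.4×10⁻⁴ = 0.08820 m
Δh = 0.056133 + 0.133848 + 0.17220 + 0.084216 + 0.08820 = 0.534597 m

53.5 cm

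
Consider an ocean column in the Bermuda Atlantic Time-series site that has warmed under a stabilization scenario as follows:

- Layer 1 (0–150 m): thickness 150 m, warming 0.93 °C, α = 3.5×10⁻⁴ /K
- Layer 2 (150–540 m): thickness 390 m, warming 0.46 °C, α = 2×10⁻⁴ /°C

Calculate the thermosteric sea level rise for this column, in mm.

Layer 1: 150 × 0.93 × 3.5×10⁻⁴ = 0.048825 m
Layer 2: 0.46 × 2×10⁻⁴ × 390 = 0.03588 m
Δh = 0.048825 + 0.03588 = 0.084705 m ≈ 85 mm

85 mm of thermosteric rise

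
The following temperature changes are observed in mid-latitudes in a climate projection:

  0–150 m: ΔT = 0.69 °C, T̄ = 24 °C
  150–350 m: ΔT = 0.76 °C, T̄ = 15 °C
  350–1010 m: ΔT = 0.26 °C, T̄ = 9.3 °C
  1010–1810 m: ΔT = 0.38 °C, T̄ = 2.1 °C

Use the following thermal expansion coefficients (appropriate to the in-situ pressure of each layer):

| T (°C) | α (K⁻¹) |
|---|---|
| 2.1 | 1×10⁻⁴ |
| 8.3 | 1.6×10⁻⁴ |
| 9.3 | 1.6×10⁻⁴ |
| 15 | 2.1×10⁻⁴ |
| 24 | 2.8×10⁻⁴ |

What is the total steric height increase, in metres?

Δh ≈ 0.119 m

Layer 1 at 24 °C → α = 2.8×10⁻⁴ K⁻¹
Layer 2 at 15 °C → α = 2.1×10⁻⁴ K⁻¹
Layer 3 at 9.3 °C → α = 1.6×10⁻⁴ K⁻¹
Layer 4 at 2.1 °C → α = 1×10⁻⁴ K⁻¹
Layer 1: 150 × 2.8×10⁻⁴ × 0.69 = 0.02898 m
Layer 2: 200 × 2.1×10⁻⁴ × 0.76 = 0.03192 m
Layer 3: 1.6×10⁻⁴ × 0.26 × 660 = 0.027456 m
1010–1810 m: 0.38 × 1×10⁻⁴ × 800 = 0.03040 m
Δh = 0.02898 + 0.03192 + 0.027456 + 0.03040 = 0.118756 m ≈ 0.119 m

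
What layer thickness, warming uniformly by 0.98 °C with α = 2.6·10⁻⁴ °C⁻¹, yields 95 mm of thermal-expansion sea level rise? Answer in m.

H = Δh/(αΔT) = 0.095 / (2.6×10⁻⁴ × 0.98) ≈ 372.8 m

H ≈ 373 m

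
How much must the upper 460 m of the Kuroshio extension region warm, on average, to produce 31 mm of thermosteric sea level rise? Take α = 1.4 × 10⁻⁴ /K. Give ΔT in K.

ΔT = Δh/(αH) = 0.031 / (1.4×10⁻⁴ × 460) ≈ 0.4814 K

0.48 K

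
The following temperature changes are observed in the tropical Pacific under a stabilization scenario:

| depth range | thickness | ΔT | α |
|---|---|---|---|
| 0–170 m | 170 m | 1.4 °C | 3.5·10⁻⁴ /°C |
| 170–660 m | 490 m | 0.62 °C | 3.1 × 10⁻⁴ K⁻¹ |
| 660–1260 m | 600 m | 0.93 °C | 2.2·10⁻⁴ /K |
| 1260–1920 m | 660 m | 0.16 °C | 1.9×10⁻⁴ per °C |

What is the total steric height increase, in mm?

170 × 3.5×10⁻⁴ × 1.4 = 0.08330 m
3.1×10⁻⁴ × 0.62 × 490 = 0.094178 m
600 × 0.93 × 2.2×10⁻⁴ = 0.12276 m
660 × 1.9×10⁻⁴ × 0.16 = 0.020064 m
Δh = 0.08330 + 0.094178 + 0.12276 + 0.020064 = 0.320302 m

320 mm of thermosteric rise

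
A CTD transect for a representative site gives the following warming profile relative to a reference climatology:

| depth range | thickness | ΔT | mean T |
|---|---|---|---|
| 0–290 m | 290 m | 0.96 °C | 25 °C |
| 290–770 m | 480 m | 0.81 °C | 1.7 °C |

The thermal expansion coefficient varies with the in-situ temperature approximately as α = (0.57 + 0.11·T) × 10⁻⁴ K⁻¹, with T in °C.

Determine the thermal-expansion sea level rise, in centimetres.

Layer 1: α = (0.57 + 0.11×25)×10⁻⁴ = 3.32×10⁻⁴ K⁻¹
Layer 2: α = (0.57 + 0.11×1.7)×10⁻⁴ = 0.757×10⁻⁴ K⁻¹
Layer 1: 0.96 × 3.32×10⁻⁴ × 290 = 0.0924288 m
290–770 m: 0.81 × 480 × 0.757×10⁻⁴ = 0.02943216 m
Δh = 0.0924288 + 0.02943216 = 0.12186096 m

Δh ≈ 12 cm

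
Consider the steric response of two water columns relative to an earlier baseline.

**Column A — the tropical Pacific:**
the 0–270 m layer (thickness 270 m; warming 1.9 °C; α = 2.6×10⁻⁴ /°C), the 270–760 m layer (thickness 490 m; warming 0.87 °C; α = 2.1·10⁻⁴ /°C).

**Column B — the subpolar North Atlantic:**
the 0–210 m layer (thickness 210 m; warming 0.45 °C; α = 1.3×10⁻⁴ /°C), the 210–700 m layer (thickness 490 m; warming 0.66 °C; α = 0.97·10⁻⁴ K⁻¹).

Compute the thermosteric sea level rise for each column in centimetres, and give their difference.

A 0–270 m: 2.6×10⁻⁴ × 1.9 × 270 = 0.13338 m
A Layer 2: 0.87 × 490 × 2.1×10⁻⁴ = 0.089523 m
A total: 0.222903 m
B Layer 1: 0.45 × 210 × 1.3×10⁻⁴ = 0.012285 m
B 490 × 0.66 × 0.97×10⁻⁴ = 0.0313698 m
B total: 0.0436548 m
Difference: 0.222903 − 0.0436548 = 0.1792482 m

Δh_A ≈ 22.3 cm, Δh_B ≈ 4.37 cm; difference ≈ 17.9 cm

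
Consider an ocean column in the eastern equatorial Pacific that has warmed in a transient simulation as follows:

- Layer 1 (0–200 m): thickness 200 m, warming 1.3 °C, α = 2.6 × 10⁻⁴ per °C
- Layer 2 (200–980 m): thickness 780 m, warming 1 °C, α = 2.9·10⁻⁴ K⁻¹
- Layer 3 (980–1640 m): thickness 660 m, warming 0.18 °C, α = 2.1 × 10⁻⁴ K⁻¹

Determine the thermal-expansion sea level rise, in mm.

Layer 1: 200 × 1.3 × 2.6×10⁻⁴ = 0.06760 m
Layer 2: 2.9×10⁻⁴ × 1 × 780 = 0.22620 m
2.1×10⁻⁴ × 0.18 × 660 = 0.024948 m
Δh = 0.06760 + 0.22620 + 0.024948 = 0.318748 m

Δh = 319 mm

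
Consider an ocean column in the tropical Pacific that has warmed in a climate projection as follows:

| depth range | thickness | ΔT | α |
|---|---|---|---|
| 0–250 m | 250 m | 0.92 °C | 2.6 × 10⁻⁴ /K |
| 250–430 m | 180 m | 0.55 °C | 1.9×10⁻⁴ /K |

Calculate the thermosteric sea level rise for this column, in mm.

0–250 m: 0.92 × 250 × 2.6×10⁻⁴ = 0.05980 m
250–430 m: 0.55 × 1.9×10⁻⁴ × 180 = 0.01881 m
Δh = 0.05980 + 0.01881 = 0.07861 m ≈ 78.6 mm

78.6 mm of thermosteric rise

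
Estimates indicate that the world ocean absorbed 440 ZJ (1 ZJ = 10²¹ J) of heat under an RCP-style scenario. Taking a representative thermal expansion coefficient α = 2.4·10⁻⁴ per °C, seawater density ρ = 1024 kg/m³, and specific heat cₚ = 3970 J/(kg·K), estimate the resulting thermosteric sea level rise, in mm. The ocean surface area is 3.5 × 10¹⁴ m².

Per unit area: Q = 440×10²¹ / (3.5×10¹⁴) ≈ 1.257×10⁹ J/m²
Δh = αQ/(ρcₚ) = 2.4×10⁻⁴ × 1.257×10⁹ / (1024 × 3970) ≈ 0.074209 m

74 mm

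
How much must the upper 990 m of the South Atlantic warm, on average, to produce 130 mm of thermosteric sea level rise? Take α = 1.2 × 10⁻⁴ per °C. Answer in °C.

ΔT = Δh/(αH) = 0.13 / (1.2×10⁻⁴ × 990) ≈ 1.094 °C

about 1.1 °C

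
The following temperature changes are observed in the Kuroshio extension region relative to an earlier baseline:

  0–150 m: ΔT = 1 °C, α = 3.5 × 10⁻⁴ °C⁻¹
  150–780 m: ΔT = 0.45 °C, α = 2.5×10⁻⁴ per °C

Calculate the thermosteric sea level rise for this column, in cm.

Layer 1: 3.5×10⁻⁴ × 1 × 150 = 0.05250 m
150–780 m: 2.5×10⁻⁴ × 630 × 0.45 = 0.070875 m
Δh = 0.05250 + 0.070875 = 0.123375 m

about 12 cm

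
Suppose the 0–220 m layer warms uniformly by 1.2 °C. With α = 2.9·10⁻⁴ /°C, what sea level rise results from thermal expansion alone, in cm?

7.66 cm

Δh = αΔT·H = 2.9×10⁻⁴ × 1.2 × 220 = 0.07656 m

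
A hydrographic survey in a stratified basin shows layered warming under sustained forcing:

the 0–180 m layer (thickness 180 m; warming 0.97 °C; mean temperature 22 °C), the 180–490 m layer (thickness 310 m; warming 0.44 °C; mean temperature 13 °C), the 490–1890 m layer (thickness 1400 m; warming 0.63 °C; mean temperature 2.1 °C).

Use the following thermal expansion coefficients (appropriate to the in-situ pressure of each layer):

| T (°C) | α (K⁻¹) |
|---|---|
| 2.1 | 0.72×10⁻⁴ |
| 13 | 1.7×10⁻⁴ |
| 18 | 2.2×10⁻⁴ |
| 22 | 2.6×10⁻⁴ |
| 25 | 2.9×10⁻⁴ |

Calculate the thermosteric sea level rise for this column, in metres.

about 0.132 m

Layer 1 at 22 °C → α = 2.6×10⁻⁴ K⁻¹
Layer 2 at 13 °C → α = 1.7×10⁻⁴ K⁻¹
Layer 3 at 2.1 °C → α = 0.72×10⁻⁴ K⁻¹
Layer 1: 0.97 × 180 × 2.6×10⁻⁴ = 0.045396 m
0.44 × 310 × 1.7×10⁻⁴ = 0.023188 m
1400 × 0.72×10⁻⁴ × 0.63 = 0.063504 m
Δh = 0.045396 + 0.023188 + 0.063504 = 0.132088 m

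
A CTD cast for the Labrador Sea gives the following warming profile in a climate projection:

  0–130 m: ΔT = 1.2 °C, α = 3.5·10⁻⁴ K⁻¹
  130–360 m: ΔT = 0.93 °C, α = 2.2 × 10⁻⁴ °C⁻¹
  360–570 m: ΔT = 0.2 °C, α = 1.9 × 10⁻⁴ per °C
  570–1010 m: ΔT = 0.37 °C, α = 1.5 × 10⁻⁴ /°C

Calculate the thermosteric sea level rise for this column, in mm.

134 mm of thermosteric rise

0–130 m: 130 × 3.5×10⁻⁴ × 1.2 = 0.05460 m
130–360 m: 230 × 0.93 × 2.2×10⁻⁴ = 0.047058 m
360–570 m: 1.9×10⁻⁴ × 210 × 0.2 = 0.00798 m
1.5×10⁻⁴ × 0.37 × 440 = 0.02442 m
Δh = 0.05460 + 0.047058 + 0.00798 + 0.02442 = 0.134058 m ≈ 134 mm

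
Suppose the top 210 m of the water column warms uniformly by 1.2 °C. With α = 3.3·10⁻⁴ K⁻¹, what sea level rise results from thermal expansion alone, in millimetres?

Δh = αΔT·H = 3.3×10⁻⁴ × 1.2 × 210 = 0.08316 m

Δh = 83 mm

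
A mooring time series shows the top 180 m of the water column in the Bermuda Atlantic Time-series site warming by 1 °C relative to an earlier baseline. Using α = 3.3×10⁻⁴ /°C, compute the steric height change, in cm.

Δh ≈ 5.94 cm

Δh = αΔT·H = 3.3×10⁻⁴ × 1 × 180 = 0.05940 m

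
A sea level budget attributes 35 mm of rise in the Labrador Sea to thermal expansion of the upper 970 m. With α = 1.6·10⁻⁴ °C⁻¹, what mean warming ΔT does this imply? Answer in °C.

ΔT = Δh/(αH) = 0.035 / (1.6×10⁻⁴ × 970) ≈ 0.2255 °C

ΔT ≈ 0.226 °C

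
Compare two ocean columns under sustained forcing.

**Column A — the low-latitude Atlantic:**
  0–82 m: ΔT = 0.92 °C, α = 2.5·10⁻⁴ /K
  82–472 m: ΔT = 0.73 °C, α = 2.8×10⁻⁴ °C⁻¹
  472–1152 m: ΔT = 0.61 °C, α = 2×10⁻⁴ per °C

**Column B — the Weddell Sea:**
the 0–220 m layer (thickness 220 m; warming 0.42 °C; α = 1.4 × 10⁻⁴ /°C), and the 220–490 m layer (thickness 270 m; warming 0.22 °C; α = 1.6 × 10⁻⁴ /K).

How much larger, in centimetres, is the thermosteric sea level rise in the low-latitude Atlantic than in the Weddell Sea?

Δh_A − Δh_B ≈ 15.9 cm

A Layer 1: 82 × 0.92 × 2.5×10⁻⁴ = 0.01886 m
A Layer 2: 390 × 2.8×10⁻⁴ × 0.73 = 0.079716 m
A 0.61 × 680 × 2×10⁻⁴ = 0.08296 m
A total: 0.181536 m
B 0–220 m: 220 × 1.4×10⁻⁴ × 0.42 = 0.012936 m
B 220–490 m: 1.6×10⁻⁴ × 0.22 × 270 = 0.009504 m
B total: 0.02244 m
Difference: 0.181536 − 0.02244 = 0.159096 m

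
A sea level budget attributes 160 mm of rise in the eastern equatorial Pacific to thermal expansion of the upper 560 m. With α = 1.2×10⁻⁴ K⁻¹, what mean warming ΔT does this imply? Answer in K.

ΔT ≈ 2.38 K

ΔT = Δh/(αH) = 0.16 / (1.2×10⁻⁴ × 560) ≈ 2.381 K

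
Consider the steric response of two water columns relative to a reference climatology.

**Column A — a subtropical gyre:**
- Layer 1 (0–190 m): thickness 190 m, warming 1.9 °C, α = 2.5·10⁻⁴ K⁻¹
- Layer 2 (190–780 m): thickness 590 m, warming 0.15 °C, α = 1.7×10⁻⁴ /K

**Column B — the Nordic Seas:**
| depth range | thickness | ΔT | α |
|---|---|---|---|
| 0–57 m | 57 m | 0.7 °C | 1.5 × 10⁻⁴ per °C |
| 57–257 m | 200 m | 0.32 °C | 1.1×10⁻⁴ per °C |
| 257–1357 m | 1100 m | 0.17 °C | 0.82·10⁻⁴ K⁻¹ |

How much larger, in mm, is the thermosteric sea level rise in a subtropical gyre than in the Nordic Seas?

77 mm larger

A 0–190 m: 1.9 × 190 × 2.5×10⁻⁴ = 0.09025 m
A Layer 2: 590 × 0.15 × 1.7×10⁻⁴ = 0.015045 m
A total: 0.105295 m
B 1.5×10⁻⁴ × 0.7 × 57 = 0.005985 m
B 200 × 0.32 × 1.1×10⁻⁴ = 0.00704 m
B 257–1357 m: 0.82×10⁻⁴ × 1100 × 0.17 = 0.015334 m
B total: 0.028359 m
Difference: 0.105295 − 0.028359 = 0.076936 m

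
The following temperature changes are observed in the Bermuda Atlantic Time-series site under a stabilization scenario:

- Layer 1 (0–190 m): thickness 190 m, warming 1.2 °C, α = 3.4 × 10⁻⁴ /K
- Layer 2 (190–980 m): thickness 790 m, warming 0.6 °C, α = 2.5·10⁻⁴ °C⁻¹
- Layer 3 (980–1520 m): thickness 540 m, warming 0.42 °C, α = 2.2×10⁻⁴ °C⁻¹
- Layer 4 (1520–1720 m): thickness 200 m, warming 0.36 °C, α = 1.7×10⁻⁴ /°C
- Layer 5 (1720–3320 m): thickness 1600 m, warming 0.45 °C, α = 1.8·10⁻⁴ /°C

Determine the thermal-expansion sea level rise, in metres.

about 0.39 m

0–190 m: 1.2 × 3.4×10⁻⁴ × 190 = 0.07752 m
0.6 × 2.5×10⁻⁴ × 790 = 0.11850 m
980–1520 m: 2.2×10⁻⁴ × 0.42 × 540 = 0.049896 m
1520–1720 m: 200 × 1.7×10⁻⁴ × 0.36 = 0.01224 m
1720–3320 m: 0.45 × 1.8×10⁻⁴ × 1600 = 0.12960 m
Δh = 0.07752 + 0.11850 + 0.049896 + 0.01224 + 0.12960 = 0.387756 m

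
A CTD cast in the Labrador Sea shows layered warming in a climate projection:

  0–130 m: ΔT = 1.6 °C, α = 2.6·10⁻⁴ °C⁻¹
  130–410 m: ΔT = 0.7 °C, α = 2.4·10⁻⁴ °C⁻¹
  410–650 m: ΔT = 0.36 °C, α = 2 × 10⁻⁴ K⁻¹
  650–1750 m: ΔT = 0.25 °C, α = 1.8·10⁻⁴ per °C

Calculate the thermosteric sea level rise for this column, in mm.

Δh = 168 mm

0–130 m: 2.6×10⁻⁴ × 130 × 1.6 = 0.05408 m
Layer 2: 2.4×10⁻⁴ × 280 × 0.7 = 0.04704 m
Layer 3: 240 × 0.36 × 2×10⁻⁴ = 0.01728 m
Layer 4: 1.8×10⁻⁴ × 0.25 × 1100 = 0.04950 m
Δh = 0.05408 + 0.04704 + 0.01728 + 0.04950 = 0.16790 m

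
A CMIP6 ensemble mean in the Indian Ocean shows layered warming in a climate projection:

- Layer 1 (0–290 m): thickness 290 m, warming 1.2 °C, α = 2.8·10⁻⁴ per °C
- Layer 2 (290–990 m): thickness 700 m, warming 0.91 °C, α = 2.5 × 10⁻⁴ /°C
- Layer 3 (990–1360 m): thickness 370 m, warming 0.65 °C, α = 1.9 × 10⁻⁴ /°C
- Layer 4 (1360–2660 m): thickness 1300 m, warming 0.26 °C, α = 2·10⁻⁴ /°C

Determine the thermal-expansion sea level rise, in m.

about 0.37 m

0–290 m: 1.2 × 290 × 2.8×10⁻⁴ = 0.09744 m
Layer 2: 2.5×10⁻⁴ × 0.91 × 700 = 0.15925 m
1.9×10⁻⁴ × 0.65 × 370 = 0.045695 m
1360–2660 m: 1300 × 0.26 × 2×10⁻⁴ = 0.06760 m
Δh = 0.09744 + 0.15925 + 0.045695 + 0.06760 = 0.369985 m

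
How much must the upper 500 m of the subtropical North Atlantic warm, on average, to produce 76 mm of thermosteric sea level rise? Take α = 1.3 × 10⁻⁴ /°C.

ΔT = Δh/(αH) = 0.076 / (1.3×10⁻⁴ × 500) ≈ 1.169 °C

1.2 °C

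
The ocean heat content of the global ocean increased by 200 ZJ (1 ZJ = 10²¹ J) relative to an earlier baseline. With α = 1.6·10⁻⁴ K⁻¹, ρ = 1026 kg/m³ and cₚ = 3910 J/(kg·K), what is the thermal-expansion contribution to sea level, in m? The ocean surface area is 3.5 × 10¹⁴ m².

Per unit area: Q = 200×10²¹ / (3.5×10¹⁴) ≈ 5.714×10⁸ J/m²
Δh = αQ/(ρcₚ) = 1.6×10⁻⁴ × 5.714×10⁸ / (1026 × 3910) ≈ 0.02279 m

Δh ≈ 0.0228 m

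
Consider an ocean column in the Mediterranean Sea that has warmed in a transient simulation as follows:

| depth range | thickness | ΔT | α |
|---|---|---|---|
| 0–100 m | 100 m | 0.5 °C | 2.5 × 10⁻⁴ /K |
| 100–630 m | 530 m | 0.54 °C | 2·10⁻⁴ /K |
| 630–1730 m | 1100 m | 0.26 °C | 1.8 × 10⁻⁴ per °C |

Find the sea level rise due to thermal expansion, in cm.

100 × 2.5×10⁻⁴ × 0.5 = 0.01250 m
2×10⁻⁴ × 0.54 × 530 = 0.05724 m
Layer 3: 1100 × 1.8×10⁻⁴ × 0.26 = 0.05148 m
Δh = 0.01250 + 0.05724 + 0.05148 = 0.12122 m

Δh ≈ 12.1 cm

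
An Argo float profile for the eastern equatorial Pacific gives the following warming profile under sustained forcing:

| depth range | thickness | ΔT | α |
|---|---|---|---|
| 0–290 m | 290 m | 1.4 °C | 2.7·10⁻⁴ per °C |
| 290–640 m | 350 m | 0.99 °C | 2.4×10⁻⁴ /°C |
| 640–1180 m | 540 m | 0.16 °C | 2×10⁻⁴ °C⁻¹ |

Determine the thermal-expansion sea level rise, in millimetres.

Layer 1: 2.7×10⁻⁴ × 1.4 × 290 = 0.10962 m
Layer 2: 0.99 × 2.4×10⁻⁴ × 350 = 0.08316 m
Layer 3: 2×10⁻⁴ × 540 × 0.16 = 0.01728 m
Δh = 0.10962 + 0.08316 + 0.01728 = 0.21006 m

210 mm of thermosteric rise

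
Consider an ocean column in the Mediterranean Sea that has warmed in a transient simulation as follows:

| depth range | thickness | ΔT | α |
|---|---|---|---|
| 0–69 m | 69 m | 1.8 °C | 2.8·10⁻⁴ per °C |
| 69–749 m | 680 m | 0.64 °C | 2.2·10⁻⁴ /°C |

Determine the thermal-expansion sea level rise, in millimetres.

0–69 m: 69 × 2.8×10⁻⁴ × 1.8 = 0.034776 m
69–749 m: 680 × 2.2×10⁻⁴ × 0.64 = 0.095744 m
Δh = 0.034776 + 0.095744 = 0.13052 m ≈ 131 mm

131 mm of thermosteric rise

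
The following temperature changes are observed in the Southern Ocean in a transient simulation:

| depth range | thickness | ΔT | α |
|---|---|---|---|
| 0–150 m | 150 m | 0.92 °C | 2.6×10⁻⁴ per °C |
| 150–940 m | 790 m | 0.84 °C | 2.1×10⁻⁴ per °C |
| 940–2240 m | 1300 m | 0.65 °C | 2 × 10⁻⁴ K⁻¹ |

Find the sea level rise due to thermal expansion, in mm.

344 mm of thermosteric rise

0–150 m: 2.6×10⁻⁴ × 0.92 × 150 = 0.03588 m
150–940 m: 0.84 × 790 × 2.1×10⁻⁴ = 0.139356 m
940–2240 m: 2×10⁻⁴ × 0.65 × 1300 = 0.16900 m
Δh = 0.03588 + 0.139356 + 0.16900 = 0.344236 m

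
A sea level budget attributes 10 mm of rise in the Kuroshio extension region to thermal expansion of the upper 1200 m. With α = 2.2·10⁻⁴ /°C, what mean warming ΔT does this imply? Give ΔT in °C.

ΔT = Δh/(αH) = 0.01 / (2.2×10⁻⁴ × 1200) ≈ 0.03788 °C

about 0.0379 °C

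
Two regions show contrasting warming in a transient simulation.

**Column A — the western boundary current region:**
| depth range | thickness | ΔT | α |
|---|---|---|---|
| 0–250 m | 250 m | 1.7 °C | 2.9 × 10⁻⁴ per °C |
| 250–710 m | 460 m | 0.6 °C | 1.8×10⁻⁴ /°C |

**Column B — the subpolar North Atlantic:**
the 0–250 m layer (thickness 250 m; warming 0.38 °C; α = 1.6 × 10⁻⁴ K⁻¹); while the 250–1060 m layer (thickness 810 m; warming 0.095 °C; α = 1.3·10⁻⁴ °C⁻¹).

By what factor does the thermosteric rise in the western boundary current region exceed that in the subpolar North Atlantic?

≈ 6.9×

A 250 × 1.7 × 2.9×10⁻⁴ = 0.12325 m
A 250–710 m: 460 × 1.8×10⁻⁴ × 0.6 = 0.04968 m
A total: 0.17293 m
B 250 × 0.38 × 1.6×10⁻⁴ = 0.01520 m
B Layer 2: 1.3×10⁻⁴ × 0.095 × 810 = 0.0100035 m
B total: 0.0252035 m
Ratio: 0.17293 / 0.0252035 ≈ 6.861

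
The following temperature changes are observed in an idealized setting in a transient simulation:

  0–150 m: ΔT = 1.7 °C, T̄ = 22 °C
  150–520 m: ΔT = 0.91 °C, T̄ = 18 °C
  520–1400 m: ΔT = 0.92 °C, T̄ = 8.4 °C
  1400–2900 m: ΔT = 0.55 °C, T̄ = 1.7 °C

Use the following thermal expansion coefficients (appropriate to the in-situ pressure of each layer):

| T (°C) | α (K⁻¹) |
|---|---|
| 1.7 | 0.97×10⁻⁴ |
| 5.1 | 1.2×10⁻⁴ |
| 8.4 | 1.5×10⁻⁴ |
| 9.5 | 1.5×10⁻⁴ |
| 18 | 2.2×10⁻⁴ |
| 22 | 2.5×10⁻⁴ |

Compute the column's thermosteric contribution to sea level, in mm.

339 mm of thermosteric rise

Layer 1 at 22 °C → α = 2.5×10⁻⁴ K⁻¹
Layer 2 at 18 °C → α = 2.2×10⁻⁴ K⁻¹
Layer 3 at 8.4 °C → α = 1.5×10⁻⁴ K⁻¹
Layer 4 at 1.7 °C → α = 0.97×10⁻⁴ K⁻¹
0–150 m: 2.5×10⁻⁴ × 1.7 × 150 = 0.06375 m
Layer 2: 2.2×10⁻⁴ × 370 × 0.91 = 0.074074 m
880 × 0.92 × 1.5×10⁻⁴ = 0.12144 m
1500 × 0.97×10⁻⁴ × 0.55 = 0.080025 m
Δh = 0.06375 + 0.074074 + 0.12144 + 0.080025 = 0.339289 m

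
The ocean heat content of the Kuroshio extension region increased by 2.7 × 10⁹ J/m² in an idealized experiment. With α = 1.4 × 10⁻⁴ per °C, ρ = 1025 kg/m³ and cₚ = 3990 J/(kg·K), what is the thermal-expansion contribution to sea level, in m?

Δh = 0.0924 m

Δh = αQ/(ρcₚ) = 1.4×10⁻⁴ × 2.7×10⁹ / (1025 × 3990) ≈ 0.092426 m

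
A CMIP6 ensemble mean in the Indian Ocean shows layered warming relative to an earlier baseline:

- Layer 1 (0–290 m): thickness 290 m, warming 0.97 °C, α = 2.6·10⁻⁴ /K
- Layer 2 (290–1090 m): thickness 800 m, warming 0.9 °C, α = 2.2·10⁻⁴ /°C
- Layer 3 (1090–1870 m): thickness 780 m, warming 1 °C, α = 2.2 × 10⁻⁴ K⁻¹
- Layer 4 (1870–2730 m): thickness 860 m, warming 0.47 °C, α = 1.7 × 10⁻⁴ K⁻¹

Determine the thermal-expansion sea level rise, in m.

Layer 1: 290 × 2.6×10⁻⁴ × 0.97 = 0.073138 m
290–1090 m: 0.9 × 800 × 2.2×10⁻⁴ = 0.15840 m
780 × 2.2×10⁻⁴ × 1 = 0.17160 m
Layer 4: 860 × 0.47 × 1.7×10⁻⁴ = 0.068714 m
Δh = 0.073138 + 0.15840 + 0.17160 + 0.068714 = 0.471852 m ≈ 0.472 m

0.472 m of thermosteric rise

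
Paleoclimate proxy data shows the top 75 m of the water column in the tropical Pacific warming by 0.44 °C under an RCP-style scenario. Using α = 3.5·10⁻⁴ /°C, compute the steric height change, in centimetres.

about 1.2 cm

Δh = αΔT·H = 3.5×10⁻⁴ × 0.44 × 75 = 0.01155 m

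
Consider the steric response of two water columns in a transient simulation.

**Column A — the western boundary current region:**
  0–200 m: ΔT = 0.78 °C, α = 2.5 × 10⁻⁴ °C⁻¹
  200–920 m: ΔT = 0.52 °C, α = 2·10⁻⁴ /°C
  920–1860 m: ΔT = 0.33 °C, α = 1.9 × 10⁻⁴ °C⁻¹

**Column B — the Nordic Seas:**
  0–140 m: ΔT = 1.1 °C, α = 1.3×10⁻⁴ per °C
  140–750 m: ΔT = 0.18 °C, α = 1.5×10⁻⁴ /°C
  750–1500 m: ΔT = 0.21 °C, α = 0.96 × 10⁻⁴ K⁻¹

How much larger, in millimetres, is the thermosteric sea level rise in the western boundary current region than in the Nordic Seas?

120 mm larger

A 0–200 m: 200 × 0.78 × 2.5×10⁻⁴ = 0.03900 m
A Layer 2: 0.52 × 720 × 2×10⁻⁴ = 0.07488 m
A 920–1860 m: 0.33 × 1.9×10⁻⁴ × 940 = 0.058938 m
A total: 0.172818 m
B 1.3×10⁻⁴ × 140 × 1.1 = 0.02002 m
B 1.5×10⁻⁴ × 610 × 0.18 = 0.01647 m
B 750 × 0.21 × 0.96×10⁻⁴ = 0.01512 m
B total: 0.05161 m
Difference: 0.172818 − 0.05161 = 0.121208 m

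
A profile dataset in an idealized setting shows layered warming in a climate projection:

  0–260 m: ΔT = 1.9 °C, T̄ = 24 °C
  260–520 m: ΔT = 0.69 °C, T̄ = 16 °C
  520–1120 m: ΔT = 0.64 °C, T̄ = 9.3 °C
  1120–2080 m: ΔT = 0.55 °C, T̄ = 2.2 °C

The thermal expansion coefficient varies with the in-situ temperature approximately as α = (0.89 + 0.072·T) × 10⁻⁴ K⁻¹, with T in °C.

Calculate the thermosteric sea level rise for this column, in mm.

Layer 1: α = (0.89 + 0.072×24)×10⁻⁴ = 2.618×10⁻⁴ K⁻¹
Layer 2: α = (0.89 + 0.072×16)×10⁻⁴ = 2.042×10⁻⁴ K⁻¹
Layer 3: α = (0.89 + 0.072×9.3)×10⁻⁴ = 1.5596×10⁻⁴ K⁻¹
Layer 4: α = (0.89 + 0.072×2.2)×10⁻⁴ = 1.0484×10⁻⁴ K⁻¹
260 × 1.9 × 2.618×10⁻⁴ = 0.1293292 m
Layer 2: 260 × 0.69 × 2.042×10⁻⁴ = 0.03663348 m
Layer 3: 0.64 × 600 × 1.5596×10⁻⁴ = 0.05988864 m
960 × 0.55 × 1.0484×10⁻⁴ = 0.05535552 m
Δh = 0.1293292 + 0.03663348 + 0.05988864 + 0.05535552 = 0.28120684 m

Δh = 281 mm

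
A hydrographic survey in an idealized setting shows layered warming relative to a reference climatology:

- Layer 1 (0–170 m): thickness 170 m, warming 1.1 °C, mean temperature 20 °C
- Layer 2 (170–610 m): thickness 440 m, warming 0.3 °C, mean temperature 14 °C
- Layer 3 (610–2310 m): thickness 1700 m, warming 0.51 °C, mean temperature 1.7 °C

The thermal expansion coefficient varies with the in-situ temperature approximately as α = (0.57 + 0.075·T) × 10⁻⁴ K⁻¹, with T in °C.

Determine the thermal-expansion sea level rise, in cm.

Δh ≈ 12.1 cm

Layer 1: α = (0.57 + 0.075×20)×10⁻⁴ = 2.07×10⁻⁴ K⁻¹
Layer 2: α = (0.57 + 0.075×14)×10⁻⁴ = 1.62×10⁻⁴ K⁻¹
Layer 3: α = (0.57 + 0.075×1.7)×10⁻⁴ = 0.6975×10⁻⁴ K⁻¹
2.07×10⁻⁴ × 170 × 1.1 = 0.038709 m
440 × 0.3 × 1.62×10⁻⁴ = 0.021384 m
1700 × 0.51 × 0.6975×10⁻⁴ = 0.06047325 m
Δh = 0.038709 + 0.021384 + 0.06047325 = 0.12056625 m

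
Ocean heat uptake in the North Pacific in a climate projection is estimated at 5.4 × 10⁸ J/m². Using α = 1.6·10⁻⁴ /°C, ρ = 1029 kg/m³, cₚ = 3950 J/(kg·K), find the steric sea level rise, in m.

0.021 m of thermosteric rise

Δh = αQ/(ρcₚ) = 1.6×10⁻⁴ × 5.4×10⁸ / (1029 × 3950) ≈ 0.021257 m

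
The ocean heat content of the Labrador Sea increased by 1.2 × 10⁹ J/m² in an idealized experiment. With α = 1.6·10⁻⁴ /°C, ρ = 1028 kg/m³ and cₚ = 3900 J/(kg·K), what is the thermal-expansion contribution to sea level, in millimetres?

Δh = αQ/(ρcₚ) = 1.6×10⁻⁴ × 1.2×10⁹ / (1028 × 3900) ≈ 0.04789 m

Δh = 47.9 mm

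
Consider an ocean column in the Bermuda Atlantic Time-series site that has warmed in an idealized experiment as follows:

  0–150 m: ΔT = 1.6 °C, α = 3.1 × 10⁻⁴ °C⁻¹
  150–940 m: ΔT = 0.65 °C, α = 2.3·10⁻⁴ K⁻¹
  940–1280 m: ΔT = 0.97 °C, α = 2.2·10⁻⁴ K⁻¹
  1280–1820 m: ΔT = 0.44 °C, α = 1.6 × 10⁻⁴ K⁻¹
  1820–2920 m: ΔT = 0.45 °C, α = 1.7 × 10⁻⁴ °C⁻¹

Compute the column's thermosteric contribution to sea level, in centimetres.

about 38.7 cm

Layer 1: 150 × 1.6 × 3.1×10⁻⁴ = 0.07440 m
0.65 × 790 × 2.3×10⁻⁴ = 0.118105 m
940–1280 m: 0.97 × 340 × 2.2×10⁻⁴ = 0.072556 m
540 × 0.44 × 1.6×10⁻⁴ = 0.038016 m
1820–2920 m: 1.7×10⁻⁴ × 0.45 × 1100 = 0.08415 m
Δh = 0.07440 + 0.118105 + 0.072556 + 0.038016 + 0.08415 = 0.387227 m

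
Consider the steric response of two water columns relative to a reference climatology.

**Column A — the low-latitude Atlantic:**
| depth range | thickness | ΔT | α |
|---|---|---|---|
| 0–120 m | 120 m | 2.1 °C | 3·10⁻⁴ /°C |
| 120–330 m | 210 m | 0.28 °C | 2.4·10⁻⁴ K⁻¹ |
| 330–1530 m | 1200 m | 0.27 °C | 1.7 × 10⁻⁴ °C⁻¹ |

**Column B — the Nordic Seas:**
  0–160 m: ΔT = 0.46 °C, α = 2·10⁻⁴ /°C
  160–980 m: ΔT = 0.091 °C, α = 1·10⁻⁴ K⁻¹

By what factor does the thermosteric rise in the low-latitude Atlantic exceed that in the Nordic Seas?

a factor of 6.5

A Layer 1: 3×10⁻⁴ × 2.1 × 120 = 0.07560 m
A 0.28 × 210 × 2.4×10⁻⁴ = 0.014112 m
A 1.7×10⁻⁴ × 1200 × 0.27 = 0.05508 m
A total: 0.144792 m
B Layer 1: 0.46 × 160 × 2×10⁻⁴ = 0.01472 m
B Layer 2: 0.091 × 1×10⁻⁴ × 820 = 0.007462 m
B total: 0.022182 m
Ratio: 0.144792 / 0.022182 ≈ 6.527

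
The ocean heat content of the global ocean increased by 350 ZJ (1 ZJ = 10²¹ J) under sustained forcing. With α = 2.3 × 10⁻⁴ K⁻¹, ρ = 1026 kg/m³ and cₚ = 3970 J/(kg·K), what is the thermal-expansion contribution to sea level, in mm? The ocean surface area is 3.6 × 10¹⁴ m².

Δh ≈ 54.9 mm

Per unit area: Q = 350×10²¹ / (3.6×10¹⁴) ≈ 9.722×10⁸ J/m²
Δh = αQ/(ρcₚ) = 2.3×10⁻⁴ × 9.722×10⁸ / (1026 × 3970) ≈ 0.054897 m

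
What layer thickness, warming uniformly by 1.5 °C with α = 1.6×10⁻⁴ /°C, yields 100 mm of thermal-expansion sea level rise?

about 417 m

H = Δh/(αΔT) = 0.1 / (1.6×10⁻⁴ × 1.5) ≈ 416.7 m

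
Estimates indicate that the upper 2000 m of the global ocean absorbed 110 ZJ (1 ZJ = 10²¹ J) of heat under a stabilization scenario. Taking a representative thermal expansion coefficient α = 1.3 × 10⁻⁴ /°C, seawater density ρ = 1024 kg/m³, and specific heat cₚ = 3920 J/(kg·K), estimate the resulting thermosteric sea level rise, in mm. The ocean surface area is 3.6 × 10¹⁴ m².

Δh ≈ 9.90 mm

Per unit area: Q = 110×10²¹ / (3.6×10¹⁴) ≈ 3.056×10⁸ J/m²
Δh = αQ/(ρcₚ) = 1.3×10⁻⁴ × 3.056×10⁸ / (1024 × 3920) ≈ 0.0098972 m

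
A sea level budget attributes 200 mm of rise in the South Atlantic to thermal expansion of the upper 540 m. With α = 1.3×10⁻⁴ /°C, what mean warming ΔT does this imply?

2.85 K

ΔT = Δh/(αH) = 0.2 / (1.3×10⁻⁴ × 540) ≈ 2.849 K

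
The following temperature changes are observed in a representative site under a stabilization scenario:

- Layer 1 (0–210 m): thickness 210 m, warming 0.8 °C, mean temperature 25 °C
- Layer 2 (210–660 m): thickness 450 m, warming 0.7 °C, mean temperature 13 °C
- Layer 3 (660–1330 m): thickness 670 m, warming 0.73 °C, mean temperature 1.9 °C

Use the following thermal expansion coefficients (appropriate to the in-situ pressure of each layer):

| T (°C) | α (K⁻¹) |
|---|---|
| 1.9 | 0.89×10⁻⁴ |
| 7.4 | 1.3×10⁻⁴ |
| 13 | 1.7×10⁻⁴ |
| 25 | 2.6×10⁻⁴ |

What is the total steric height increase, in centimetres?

14 cm

Layer 1 at 25 °C → α = 2.6×10⁻⁴ K⁻¹
Layer 2 at 13 °C → α = 1.7×10⁻⁴ K⁻¹
Layer 3 at 1.9 °C → α = 0.89×10⁻⁴ K⁻¹
Layer 1: 210 × 2.6×10⁻⁴ × 0.8 = 0.04368 m
210–660 m: 0.7 × 450 × 1.7×10⁻⁴ = 0.05355 m
660–1330 m: 670 × 0.89×10⁻⁴ × 0.73 = 0.0435299 m
Δh = 0.04368 + 0.05355 + 0.0435299 = 0.1407599 m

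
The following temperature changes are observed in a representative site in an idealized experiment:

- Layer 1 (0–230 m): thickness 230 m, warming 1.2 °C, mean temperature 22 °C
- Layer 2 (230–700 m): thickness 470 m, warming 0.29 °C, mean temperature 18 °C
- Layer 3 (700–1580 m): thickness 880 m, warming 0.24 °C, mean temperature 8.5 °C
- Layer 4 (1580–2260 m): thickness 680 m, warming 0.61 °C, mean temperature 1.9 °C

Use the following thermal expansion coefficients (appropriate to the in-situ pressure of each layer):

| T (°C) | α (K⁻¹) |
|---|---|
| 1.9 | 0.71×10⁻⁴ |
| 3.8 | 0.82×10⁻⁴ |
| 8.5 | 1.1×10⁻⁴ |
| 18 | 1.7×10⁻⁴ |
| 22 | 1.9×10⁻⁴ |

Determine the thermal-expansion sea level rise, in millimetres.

Δh ≈ 130 mm

Layer 1 at 22 °C → α = 1.9×10⁻⁴ K⁻¹
Layer 2 at 18 °C → α = 1.7×10⁻⁴ K⁻¹
Layer 3 at 8.5 °C → α = 1.1×10⁻⁴ K⁻¹
Layer 4 at 1.9 °C → α = 0.71×10⁻⁴ K⁻¹
Layer 1: 1.2 × 230 × 1.9×10⁻⁴ = 0.05244 m
Layer 2: 0.29 × 1.7×10⁻⁴ × 470 = 0.023171 m
880 × 0.24 × 1.1×10⁻⁴ = 0.023232 m
0.71×10⁻⁴ × 680 × 0.61 = 0.0294508 m
Δh = 0.05244 + 0.023171 + 0.023232 + 0.0294508 = 0.1282938 m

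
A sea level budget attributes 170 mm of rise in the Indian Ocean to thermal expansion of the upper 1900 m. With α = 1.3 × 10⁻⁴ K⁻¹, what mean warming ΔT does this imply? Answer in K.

ΔT ≈ 0.688 K

ΔT = Δh/(αH) = 0.17 / (1.3×10⁻⁴ × 1900) ≈ 0.6883 K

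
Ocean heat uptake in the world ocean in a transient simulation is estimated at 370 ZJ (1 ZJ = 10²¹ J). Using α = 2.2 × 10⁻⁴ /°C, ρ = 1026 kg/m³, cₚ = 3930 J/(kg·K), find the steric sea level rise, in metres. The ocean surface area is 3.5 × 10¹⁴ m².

Δh = 0.058 m

Per unit area: Q = 370×10²¹ / (3.5×10¹⁴) ≈ 1.057×10⁹ J/m²
Δh = αQ/(ρcₚ) = 2.2×10⁻⁴ × 1.057×10⁹ / (1026 × 3930) ≈ 0.057671 m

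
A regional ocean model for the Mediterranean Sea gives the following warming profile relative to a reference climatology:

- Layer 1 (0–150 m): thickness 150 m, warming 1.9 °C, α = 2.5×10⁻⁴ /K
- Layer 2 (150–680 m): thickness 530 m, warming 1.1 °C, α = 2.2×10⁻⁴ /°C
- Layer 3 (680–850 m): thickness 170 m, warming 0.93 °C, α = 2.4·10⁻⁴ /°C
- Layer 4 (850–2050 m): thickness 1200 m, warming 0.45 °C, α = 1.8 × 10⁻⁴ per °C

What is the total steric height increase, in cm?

Layer 1: 150 × 2.5×10⁻⁴ × 1.9 = 0.07125 m
2.2×10⁻⁴ × 1.1 × 530 = 0.12826 m
680–850 m: 0.93 × 170 × 2.4×10⁻⁴ = 0.037944 m
Layer 4: 1200 × 0.45 × 1.8×10⁻⁴ = 0.09720 m
Δh = 0.07125 + 0.12826 + 0.037944 + 0.09720 = 0.334654 m ≈ 33.5 cm

Δh = 33.5 cm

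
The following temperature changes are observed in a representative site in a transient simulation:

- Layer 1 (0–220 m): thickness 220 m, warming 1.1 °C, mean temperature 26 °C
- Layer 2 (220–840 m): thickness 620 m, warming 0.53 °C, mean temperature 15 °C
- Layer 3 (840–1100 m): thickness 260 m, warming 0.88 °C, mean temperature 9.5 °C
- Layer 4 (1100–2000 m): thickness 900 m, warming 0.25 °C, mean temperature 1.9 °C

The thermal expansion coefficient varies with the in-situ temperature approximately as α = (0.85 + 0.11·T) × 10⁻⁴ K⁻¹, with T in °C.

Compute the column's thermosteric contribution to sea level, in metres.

Layer 1: α = (0.85 + 0.11×26)×10⁻⁴ = 3.71×10⁻⁴ K⁻¹
Layer 2: α = (0.85 + 0.11×15)×10⁻⁴ = 2.5×10⁻⁴ K⁻¹
Layer 3: α = (0.85 + 0.11×9.5)×10⁻⁴ = 1.895×10⁻⁴ K⁻¹
Layer 4: α = (0.85 + 0.11×1.9)×10⁻⁴ = 1.059×10⁻⁴ K⁻¹
0–220 m: 220 × 1.1 × 3.71×10⁻⁴ = 0.089782 m
220–840 m: 2.5×10⁻⁴ × 0.53 × 620 = 0.08215 m
Layer 3: 0.88 × 260 × 1.895×10⁻⁴ = 0.0433576 m
1100–2000 m: 1.059×10⁻⁴ × 900 × 0.25 = 0.0238275 m
Δh = 0.089782 + 0.08215 + 0.0433576 + 0.0238275 = 0.2391171 m

0.24 m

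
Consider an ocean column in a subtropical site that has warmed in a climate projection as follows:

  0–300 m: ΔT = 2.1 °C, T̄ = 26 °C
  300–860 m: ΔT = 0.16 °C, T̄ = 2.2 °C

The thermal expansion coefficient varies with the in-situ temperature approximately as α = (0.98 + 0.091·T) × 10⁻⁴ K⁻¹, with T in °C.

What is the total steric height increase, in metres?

Layer 1: α = (0.98 + 0.091×26)×10⁻⁴ = 3.346×10⁻⁴ K⁻¹
Layer 2: α = (0.98 + 0.091×2.2)×10⁻⁴ = 1.1802×10⁻⁴ K⁻¹
0–300 m: 300 × 3.346×10⁻⁴ × 2.1 = 0.210798 m
1.1802×10⁻⁴ × 560 × 0.16 = 0.010574592 m
Δh = 0.210798 + 0.010574592 = 0.221372592 m

0.221 m of thermosteric rise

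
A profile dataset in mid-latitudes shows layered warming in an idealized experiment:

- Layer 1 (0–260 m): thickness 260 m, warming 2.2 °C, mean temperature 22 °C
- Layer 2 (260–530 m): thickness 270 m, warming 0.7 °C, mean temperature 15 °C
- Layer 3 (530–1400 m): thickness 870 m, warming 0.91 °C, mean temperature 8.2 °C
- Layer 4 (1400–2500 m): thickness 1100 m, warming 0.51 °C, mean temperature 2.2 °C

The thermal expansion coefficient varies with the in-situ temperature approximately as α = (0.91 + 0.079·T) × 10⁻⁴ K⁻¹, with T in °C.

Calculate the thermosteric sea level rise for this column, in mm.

Layer 1: α = (0.91 + 0.079×22)×10⁻⁴ = 2.648×10⁻⁴ K⁻¹
Layer 2: α = (0.91 + 0.079×15)×10⁻⁴ = 2.095×10⁻⁴ K⁻¹
Layer 3: α = (0.91 + 0.079×8.2)×10⁻⁴ = 1.5578×10⁻⁴ K⁻¹
Layer 4: α = (0.91 + 0.079×2.2)×10⁻⁴ = 1.0838×10⁻⁴ K⁻¹
2.648×10⁻⁴ × 260 × 2.2 = 0.1514656 m
260–530 m: 0.7 × 2.095×10⁻⁴ × 270 = 0.0395955 m
1.5578×10⁻⁴ × 870 × 0.91 = 0.123331026 m
1400–2500 m: 0.51 × 1.0838×10⁻⁴ × 1100 = 0.06080118 m
Δh = 0.1514656 + 0.0395955 + 0.123331026 + 0.06080118 = 0.375193306 m

Δh = 375 mm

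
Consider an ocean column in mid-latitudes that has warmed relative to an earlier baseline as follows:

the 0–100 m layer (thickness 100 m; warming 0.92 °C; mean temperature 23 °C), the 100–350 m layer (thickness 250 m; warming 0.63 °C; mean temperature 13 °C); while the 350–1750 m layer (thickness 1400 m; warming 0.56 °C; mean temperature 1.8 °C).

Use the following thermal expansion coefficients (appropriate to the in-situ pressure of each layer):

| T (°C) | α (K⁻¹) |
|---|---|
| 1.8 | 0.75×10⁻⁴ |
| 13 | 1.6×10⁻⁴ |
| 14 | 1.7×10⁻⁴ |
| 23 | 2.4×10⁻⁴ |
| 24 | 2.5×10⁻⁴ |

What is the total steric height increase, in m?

0.106 m of thermosteric rise

Layer 1 at 23 °C → α = 2.4×10⁻⁴ K⁻¹
Layer 2 at 13 °C → α = 1.6×10⁻⁴ K⁻¹
Layer 3 at 1.8 °C → α = 0.75×10⁻⁴ K⁻¹
0.92 × 100 × 2.4×10⁻⁴ = 0.02208 m
Layer 2: 0.63 × 250 × 1.6×10⁻⁴ = 0.02520 m
1400 × 0.75×10⁻⁴ × 0.56 = 0.05880 m
Δh = 0.02208 + 0.02520 + 0.05880 = 0.10608 m ≈ 0.106 m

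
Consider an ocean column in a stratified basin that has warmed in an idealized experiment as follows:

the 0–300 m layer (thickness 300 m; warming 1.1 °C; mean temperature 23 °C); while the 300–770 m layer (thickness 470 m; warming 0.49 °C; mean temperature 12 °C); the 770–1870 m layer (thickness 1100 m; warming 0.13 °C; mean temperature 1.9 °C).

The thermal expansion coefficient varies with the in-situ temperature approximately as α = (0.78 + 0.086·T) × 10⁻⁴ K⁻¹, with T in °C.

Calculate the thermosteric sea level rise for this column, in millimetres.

Layer 1: α = (0.78 + 0.086×23)×10⁻⁴ = 2.758×10⁻⁴ K⁻¹
Layer 2: α = (0.78 + 0.086×12)×10⁻⁴ = 1.812×10⁻⁴ K⁻¹
Layer 3: α = (0.78 + 0.086×1.9)×10⁻⁴ = 0.9434×10⁻⁴ K⁻¹
Layer 1: 2.758×10⁻⁴ × 1.1 × 300 = 0.091014 m
Layer 2: 0.49 × 470 × 1.812×10⁻⁴ = 0.04173036 m
770–1870 m: 0.13 × 0.9434×10⁻⁴ × 1100 = 0.01349062 m
Δh = 0.091014 + 0.04173036 + 0.01349062 = 0.14623498 m

Δh = 146 mm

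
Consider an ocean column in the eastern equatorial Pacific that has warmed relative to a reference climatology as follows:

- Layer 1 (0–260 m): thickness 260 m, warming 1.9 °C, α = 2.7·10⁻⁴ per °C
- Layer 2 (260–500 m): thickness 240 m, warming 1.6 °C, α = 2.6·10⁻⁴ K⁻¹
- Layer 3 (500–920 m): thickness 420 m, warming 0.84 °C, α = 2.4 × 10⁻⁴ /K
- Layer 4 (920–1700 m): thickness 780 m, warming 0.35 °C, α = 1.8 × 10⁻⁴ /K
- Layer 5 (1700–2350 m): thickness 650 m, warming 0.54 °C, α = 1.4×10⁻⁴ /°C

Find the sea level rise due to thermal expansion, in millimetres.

Layer 1: 260 × 1.9 × 2.7×10⁻⁴ = 0.13338 m
260–500 m: 2.6×10⁻⁴ × 240 × 1.6 = 0.09984 m
Layer 3: 2.4×10⁻⁴ × 420 × 0.84 = 0.084672 m
0.35 × 1.8×10⁻⁴ × 780 = 0.04914 m
Layer 5: 650 × 0.54 × 1.4×10⁻⁴ = 0.04914 m
Δh = 0.13338 + 0.09984 + 0.084672 + 0.04914 + 0.04914 = 0.416172 m ≈ 420 mm

Δh ≈ 420 mm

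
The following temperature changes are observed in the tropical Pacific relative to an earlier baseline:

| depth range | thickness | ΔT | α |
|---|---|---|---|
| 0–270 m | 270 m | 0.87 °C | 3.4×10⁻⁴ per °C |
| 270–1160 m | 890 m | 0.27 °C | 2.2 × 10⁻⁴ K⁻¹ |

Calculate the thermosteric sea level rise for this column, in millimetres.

133 mm of thermosteric rise

Layer 1: 3.4×10⁻⁴ × 270 × 0.87 = 0.079866 m
Layer 2: 0.27 × 2.2×10⁻⁴ × 890 = 0.052866 m
Δh = 0.079866 + 0.052866 = 0.132732 m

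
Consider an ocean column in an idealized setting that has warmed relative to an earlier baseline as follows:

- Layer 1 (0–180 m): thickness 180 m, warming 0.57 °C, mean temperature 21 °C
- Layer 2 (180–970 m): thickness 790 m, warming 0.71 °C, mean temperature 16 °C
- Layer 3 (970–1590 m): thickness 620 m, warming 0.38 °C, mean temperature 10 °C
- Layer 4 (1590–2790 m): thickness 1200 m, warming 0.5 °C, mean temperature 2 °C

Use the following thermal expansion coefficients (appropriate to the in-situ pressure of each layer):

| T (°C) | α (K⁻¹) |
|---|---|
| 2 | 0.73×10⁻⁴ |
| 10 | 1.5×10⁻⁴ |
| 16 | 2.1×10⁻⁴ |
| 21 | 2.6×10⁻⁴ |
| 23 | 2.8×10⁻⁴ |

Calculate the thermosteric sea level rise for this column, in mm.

about 224 mm

Layer 1 at 21 °C → α = 2.6×10⁻⁴ K⁻¹
Layer 2 at 16 °C → α = 2.1×10⁻⁴ K⁻¹
Layer 3 at 10 °C → α = 1.5×10⁻⁴ K⁻¹
Layer 4 at 2 °C → α = 0.73×10⁻⁴ K⁻¹
180 × 2.6×10⁻⁴ × 0.57 = 0.026676 m
0.71 × 790 × 2.1×10⁻⁴ = 0.117789 m
970–1590 m: 620 × 0.38 × 1.5×10⁻⁴ = 0.03534 m
1200 × 0.5 × 0.73×10⁻⁴ = 0.04380 m
Δh = 0.026676 + 0.117789 + 0.03534 + 0.04380 = 0.223605 m ≈ 224 mm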